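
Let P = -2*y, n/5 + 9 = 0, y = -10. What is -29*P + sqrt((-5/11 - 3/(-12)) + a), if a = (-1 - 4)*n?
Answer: -580 + 3*sqrt(12089)/22 ≈ -565.01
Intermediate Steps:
n = -45 (n = -45 + 5*0 = -45 + 0 = -45)
a = 225 (a = (-1 - 4)*(-45) = -5*(-45) = 225)
P = 20 (P = -2*(-10) = 20)
-29*P + sqrt((-5/11 - 3/(-12)) + a) = -29*20 + sqrt((-5/11 - 3/(-12)) + 225) = -580 + sqrt((-5*1/11 - 3*(-1/12)) + 225) = -580 + sqrt((-5/11 + 1/4) + 225) = -580 + sqrt(-9/44 + 225) = -580 + sqrt(9891/44) = -580 + 3*sqrt(12089)/22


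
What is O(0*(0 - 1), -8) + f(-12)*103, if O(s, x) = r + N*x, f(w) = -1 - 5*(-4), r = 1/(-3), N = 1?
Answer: 5846/3 ≈ 1948.7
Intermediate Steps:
r = -⅓ ≈ -0.33333
f(w) = 19 (f(w) = -1 - 1*(-20) = -1 + 20 = 19)
O(s, x) = -⅓ + x (O(s, x) = -⅓ + 1*x = -⅓ + x)
O(0*(0 - 1), -8) + f(-12)*103 = (-⅓ - 8) + 19*103 = -25/3 + 1957 = 5846/3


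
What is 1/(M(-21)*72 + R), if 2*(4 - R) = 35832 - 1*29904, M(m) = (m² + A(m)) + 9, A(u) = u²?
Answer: 1/61192 ≈ 1.6342e-5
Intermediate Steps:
M(m) = 9 + 2*m² (M(m) = (m² + m²) + 9 = 2*m² + 9 = 9 + 2*m²)
R = -2960 (R = 4 - (35832 - 1*29904)/2 = 4 - (35832 - 29904)/2 = 4 - ½*5928 = 4 - 2964 = -2960)
1/(M(-21)*72 + R) = 1/((9 + 2*(-21)²)*72 - 2960) = 1/((9 + 2*441)*72 - 2960) = 1/((9 + 882)*72 - 2960) = 1/(891*72 - 2960) = 1/(64152 - 2960) = 1/61192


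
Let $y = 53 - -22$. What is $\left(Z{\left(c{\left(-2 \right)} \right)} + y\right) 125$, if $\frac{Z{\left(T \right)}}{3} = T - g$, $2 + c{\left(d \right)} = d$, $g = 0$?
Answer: $7875$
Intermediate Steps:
$c{\left(d \right)} = -2 + d$
$Z{\left(T \right)} = 3 T$ ($Z{\left(T \right)} = 3 \left(T - 0\right) = 3 \left(T + 0\right) = 3 T$)
$y = 75$ ($y = 53 + 22 = 75$)
$\left(Z{\left(c{\left(-2 \right)} \right)} + y\right) 125 = \left(3 \left(-2 - 2\right) + 75\right) 125 = \left(3 \left(-4\right) + 75\right) 125 = \left(-12 + 75\right) 125 = 63 \cdot 125 = 7875$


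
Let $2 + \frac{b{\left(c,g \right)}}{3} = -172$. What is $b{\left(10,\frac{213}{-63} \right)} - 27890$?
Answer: $-28412$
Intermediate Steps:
$b{\left(c,g \right)} = -522$ ($b{\left(c,g \right)} = -6 + 3 \left(-172\right) = -6 - 516 = -522$)
$b{\left(10,\frac{213}{-63} \right)} - 27890 = -522 - 27890 = -28412$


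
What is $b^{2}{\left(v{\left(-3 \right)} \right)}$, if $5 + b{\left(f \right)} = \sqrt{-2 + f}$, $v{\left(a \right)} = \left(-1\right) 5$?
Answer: $\left(5 - i \sqrt{7}\right)^{2} \approx 18.0 - 26.458 i$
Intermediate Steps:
$v{\left(a \right)} = -5$
$b{\left(f \right)} = -5 + \sqrt{-2 + f}$
$b^{2}{\left(v{\left(-3 \right)} \right)} = \left(-5 + \sqrt{-2 - 5}\right)^{2} = \left(-5 + \sqrt{-7}\right)^{2} = \left(-5 + i \sqrt{7}\right)^{2}$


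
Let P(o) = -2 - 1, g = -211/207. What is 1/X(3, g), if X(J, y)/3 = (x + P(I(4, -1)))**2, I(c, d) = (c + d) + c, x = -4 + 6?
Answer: 1/3 ≈ 0.33333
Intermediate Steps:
g = -211/207 (g = -211*1/207 = -211/207 ≈ -1.0193)
x = 2
I(c, d) = d + 2*c
P(o) = -3
X(J, y) = 3 (X(J, y) = 3*(2 - 3)**2 = 3*(-1)**2 = 3*1 = 3)
1/X(3, g) = 1/3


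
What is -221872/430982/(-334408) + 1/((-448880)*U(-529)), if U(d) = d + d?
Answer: 6594654598971/4277910865694836640 ≈ 1.5416e-6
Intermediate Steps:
U(d) = 2*d
-221872/430982/(-334408) + 1/((-448880)*U(-529)) = -221872/430982/(-334408) + 1/((-448880)*((2*(-529)))) = -221872*1/430982*(-1/334408) - 1/448880/(-1058) = -110936/215491*(-1/334408) - 1/448880*(-1/1058) = 13867/9007739291 + 1/474915040 = 6594654598971/4277910865694836640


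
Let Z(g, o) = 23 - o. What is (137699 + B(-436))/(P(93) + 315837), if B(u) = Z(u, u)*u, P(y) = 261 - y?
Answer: -12485/63201 ≈ -0.19754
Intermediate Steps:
B(u) = u*(23 - u) (B(u) = (23 - u)*u = u*(23 - u))
(137699 + B(-436))/(P(93) + 315837) = (137699 - 436*(23 - 1*(-436)))/((261 - 1*93) + 315837) = (137699 - 436*(23 + 436))/((261 - 93) + 315837) = (137699 - 436*459)/(168 + 315837) = (137699 - 200124)/316005 = -62425*1/316005 = -12485/63201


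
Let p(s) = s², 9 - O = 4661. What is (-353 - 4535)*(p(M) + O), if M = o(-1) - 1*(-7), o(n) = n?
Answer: 22563008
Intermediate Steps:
O = -4652 (O = 9 - 1*4661 = 9 - 4661 = -4652)
M = 6 (M = -1 - 1*(-7) = -1 + 7 = 6)
(-353 - 4535)*(p(M) + O) = (-353 - 4535)*(6² - 4652) = -4888*(36 - 4652) = -4888*(-4616) = 22563008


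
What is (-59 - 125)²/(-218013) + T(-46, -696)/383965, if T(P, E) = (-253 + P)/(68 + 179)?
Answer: -246995876059/1590477869355 ≈ -0.15530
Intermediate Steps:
T(P, E) = -253/247 + P/247 (T(P, E) = (-253 + P)/247 = (-253 + P)*(1/247) = -253/247 + P/247)
(-59 - 125)²/(-218013) + T(-46, -696)/383965 = (-59 - 125)²/(-218013) + (-253/247 + (1/247)*(-46))/383965 = (-184)²*(-1/218013) + (-253/247 - 46/247)*(1/383965) = 33856*(-1/218013) - 23/19*1/383965 = -33856/218013 - 23/7295335 = -246995876059/1590477869355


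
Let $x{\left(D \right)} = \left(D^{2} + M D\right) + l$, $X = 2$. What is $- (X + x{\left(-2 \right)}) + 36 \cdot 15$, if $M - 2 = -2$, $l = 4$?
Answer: $530$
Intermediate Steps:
$M = 0$ ($M = 2 - 2 = 0$)
$x{\left(D \right)} = 4 + D^{2}$ ($x{\left(D \right)} = \left(D^{2} + 0 D\right) + 4 = \left(D^{2} + 0\right) + 4 = D^{2} + 4 = 4 + D^{2}$)
$- (X + x{\left(-2 \right)}) + 36 \cdot 15 = - (2 + \left(4 + \left(-2\right)^{2}\right)) + 36 \cdot 15 = - (2 + \left(4 + 4\right)) + 540 = - (2 + 8) + 540 = \left(-1\right) 10 + 540 = -10 + 540 = 530$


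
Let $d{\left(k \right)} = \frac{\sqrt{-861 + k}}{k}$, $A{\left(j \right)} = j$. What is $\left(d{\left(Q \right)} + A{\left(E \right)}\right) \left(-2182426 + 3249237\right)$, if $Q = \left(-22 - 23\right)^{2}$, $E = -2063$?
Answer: $-2200831093 + \frac{2133622 \sqrt{291}}{2025} \approx -2.2008 \cdot 10^{9}$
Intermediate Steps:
$Q = 2025$ ($Q = \left(-45\right)^{2} = 2025$)
$d{\left(k \right)} = \frac{\sqrt{-861 + k}}{k}$
$\left(d{\left(Q \right)} + A{\left(E \right)}\right) \left(-2182426 + 3249237\right) = \left(\frac{\sqrt{-861 + 2025}}{2025} - 2063\right) \left(-2182426 + 3249237\right) = \left(\frac{\sqrt{1164}}{2025} - 2063\right) 1066811 = \left(\frac{2 \sqrt{291}}{2025} - 2063\right) 1066811 = \left(-2063 + \frac{2 \sqrt{291}}{2025}\right) 1066811 = -2200831093 + \frac{2133622 \sqrt{291}}{2025}$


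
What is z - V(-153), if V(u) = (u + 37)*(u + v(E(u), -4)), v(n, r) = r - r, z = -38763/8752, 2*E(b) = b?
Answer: -155369259/8752 ≈ -17752.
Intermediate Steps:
E(b) = b/2
z = -38763/8752 (z = -38763*1/8752 = -38763/8752 ≈ -4.4290)
v(n, r) = 0
V(u) = u*(37 + u) (V(u) = (u + 37)*(u + 0) = (37 + u)*u = u*(37 + u))
z - V(-153) = -38763/8752 - (-153)*(37 - 153) = -38763/8752 - (-153)*(-116) = -38763/8752 - 1*17748 = -38763/8752 - 17748 = -155369259/8752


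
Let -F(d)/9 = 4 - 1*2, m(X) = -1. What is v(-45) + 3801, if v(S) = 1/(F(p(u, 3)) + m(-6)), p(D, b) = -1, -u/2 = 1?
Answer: 72218/19 ≈ 3800.9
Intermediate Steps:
u = -2 (u = -2*1 = -2)
F(d) = -18 (F(d) = -9*(4 - 1*2) = -9*(4 - 2) = -9*2 = -18)
v(S) = -1/19 (v(S) = 1/(-18 - 1) = 1/(-19) = -1/19)
v(-45) + 3801 = -1/19 + 3801 = 72218/19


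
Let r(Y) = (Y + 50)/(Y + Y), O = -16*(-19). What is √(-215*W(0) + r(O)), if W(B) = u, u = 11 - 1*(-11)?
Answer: I*√27317117/76 ≈ 68.771*I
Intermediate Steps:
u = 22 (u = 11 + 11 = 22)
W(B) = 22
O = 304
r(Y) = (50 + Y)/(2*Y) (r(Y) = (50 + Y)/((2*Y)) = (50 + Y)*(1/(2*Y)) = (50 + Y)/(2*Y))
√(-215*W(0) + r(O)) = √(-215*22 + (½)*(50 + 304)/304) = √(-4730 + (½)*(1/304)*354) = √(-4730 + 177/304) = √(-1437743/304) = I*√27317117/76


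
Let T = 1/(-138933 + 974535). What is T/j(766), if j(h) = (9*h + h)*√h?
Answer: √766/4902944871120 ≈ 5.6449e-12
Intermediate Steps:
j(h) = 10*h^(3/2) (j(h) = (10*h)*√h = 10*h^(3/2))
T = 1/835602 ≈ 1.1967e-6
T/j(766) = 1/(835602*((10*766^(3/2)))) = 1/(835602*((10*(766*√766)))) = 1/(835602*((7660*√766))) = (√766/5867560)/835602 = √766/4902944871120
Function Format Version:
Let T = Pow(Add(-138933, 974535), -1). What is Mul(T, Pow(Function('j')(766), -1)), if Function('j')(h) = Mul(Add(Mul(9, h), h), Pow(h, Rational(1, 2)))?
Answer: Mul(Rational(1, 4902944871120), Pow(766, Rational(1, 2))) ≈ 5.6449e-12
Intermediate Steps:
Function('j')(h) = Mul(10, Pow(h, Rational(3, 2))) (Function('j')(h) = Mul(Mul(10, h), Pow(h, Rational(1, 2))) = Mul(10, Pow(h, Rational(3, 2))))
T = Rational(1, 835602) (T = Pow(835602, -1) = Rational(1, 835602) ≈ 1.1967e-6)
Mul(T, Pow(Function('j')(766), -1)) = Mul(Rational(1, 835602), Pow(Mul(10, Pow(766, Rational(3, 2))), -1)) = Mul(Rational(1, 835602), Pow(Mul(10, Mul(766, Pow(766, Rational(1, 2)))), -1)) = Mul(Rational(1, 835602), Pow(Mul(7660, Pow(766, Rational(1, 2))), -1)) = Mul(Rational(1, 835602), Mul(Rational(1, 5867560), Pow(766, Rational(1, 2)))) = Mul(Rational(1, 4902944871120), Pow(766, Rational(1, 2)))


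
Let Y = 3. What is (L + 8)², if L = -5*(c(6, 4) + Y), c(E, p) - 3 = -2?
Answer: 144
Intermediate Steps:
c(E, p) = 1 (c(E, p) = 3 - 2 = 1)
L = -20 (L = -5*(1 + 3) = -5*4 = -20)
(L + 8)² = (-20 + 8)² = (-12)² = 144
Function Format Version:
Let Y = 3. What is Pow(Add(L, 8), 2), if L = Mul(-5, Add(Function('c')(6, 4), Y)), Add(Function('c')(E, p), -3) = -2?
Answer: 144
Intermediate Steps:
Function('c')(E, p) = 1 (Function('c')(E, p) = Add(3, -2) = 1)
L = -20 (L = Mul(-5, Add(1, 3)) = Mul(-5, 4) = -20)
Pow(Add(L, 8), 2) = Pow(Add(-20, 8), 2) = Pow(-12, 2) = 144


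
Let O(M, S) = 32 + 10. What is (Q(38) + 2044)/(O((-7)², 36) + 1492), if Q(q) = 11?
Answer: 2055/1534 ≈ 1.3396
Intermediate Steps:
O(M, S) = 42
(Q(38) + 2044)/(O((-7)², 36) + 1492) = (11 + 2044)/(42 + 1492) = 2055/1534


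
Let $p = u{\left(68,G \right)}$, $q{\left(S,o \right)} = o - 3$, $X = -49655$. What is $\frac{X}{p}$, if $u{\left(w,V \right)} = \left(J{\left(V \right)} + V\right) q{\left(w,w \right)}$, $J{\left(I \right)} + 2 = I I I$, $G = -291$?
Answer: $\frac{9931}{320352032} \approx 3.1 \cdot 10^{-5}$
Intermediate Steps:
$q{\left(S,o \right)} = -3 + o$ ($q{\left(S,o \right)} = o - 3 = -3 + o$)
$J{\left(I \right)} = -2 + I^{3}$ ($J{\left(I \right)} = -2 + I I I = -2 + I^{2} I = -2 + I^{3}$)
$u{\left(w,V \right)} = \left(-3 + w\right) \left(-2 + V + V^{3}\right)$ ($u{\left(w,V \right)} = \left(\left(-2 + V^{3}\right) + V\right) \left(-3 + w\right) = \left(-2 + V + V^{3}\right) \left(-3 + w\right) = \left(-3 + w\right) \left(-2 + V + V^{3}\right)$)
$p = -1601760160$ ($p = \left(-3 + 68\right) \left(-2 - 291 + \left(-291\right)^{3}\right) = 65 \left(-2 - 291 - 24642171\right) = 65 \left(-24642464\right) = -1601760160$)
$\frac{X}{p} = - \frac{49655}{-1601760160} = \left(-49655\right) \left(- \frac{1}{1601760160}\right) = \frac{9931}{320352032}$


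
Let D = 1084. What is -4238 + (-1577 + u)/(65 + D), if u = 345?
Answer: -4870694/1149 ≈ -4239.1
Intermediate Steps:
-4238 + (-1577 + u)/(65 + D) = -4238 + (-1577 + 345)/(65 + 1084) = -4238 - 1232/1149 = -4870694/1149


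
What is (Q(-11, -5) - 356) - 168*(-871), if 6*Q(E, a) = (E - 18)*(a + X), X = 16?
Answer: 875513/6 ≈ 1.4592e+5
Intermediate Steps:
Q(E, a) = (-18 + E)*(16 + a)/6 (Q(E, a) = ((E - 18)*(a + 16))/6 = ((-18 + E)*(16 + a))/6 = (-18 + E)*(16 + a)/6)
(Q(-11, -5) - 356) - 168*(-871) = ((-48 - 3*(-5) + (8/3)*(-11) + (1/6)*(-11)*(-5)) - 356) - 168*(-871) = ((-48 + 15 - 88/3 + 55/6) - 356) + 146328 = (-319/6 - 356) + 146328 = -2455/6 + 146328 = 875513/6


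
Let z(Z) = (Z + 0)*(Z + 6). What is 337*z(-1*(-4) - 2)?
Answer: 5392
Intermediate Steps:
z(Z) = Z*(6 + Z)
337*z(-1*(-4) - 2) = 337*((-1*(-4) - 2)*(6 + (-1*(-4) - 2))) = 337*((4 - 2)*(6 + (4 - 2))) = 337*(2*(6 + 2)) = 337*(2*8) = 337*16 = 5392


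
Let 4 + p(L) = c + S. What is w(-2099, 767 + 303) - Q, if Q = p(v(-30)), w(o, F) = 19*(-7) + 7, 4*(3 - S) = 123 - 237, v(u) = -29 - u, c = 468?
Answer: -1243/2 ≈ -621.50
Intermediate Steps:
S = 63/2 (S = 3 - (123 - 237)/4 = 3 - 1/4*(-114) = 3 + 57/2 = 63/2 ≈ 31.500)
p(L) = 991/2 (p(L) = -4 + (468 + 63/2) = -4 + 999/2 = 991/2)
w(o, F) = -126 (w(o, F) = -133 + 7 = -126)
Q = 991/2 ≈ 495.50
w(-2099, 767 + 303) - Q = -126 - 1*991/2 = -126 - 991/2 = -1243/2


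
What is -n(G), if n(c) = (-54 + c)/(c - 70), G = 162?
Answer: -27/23 ≈ -1.1739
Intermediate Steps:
n(c) = (-54 + c)/(-70 + c)
-n(G) = -(-54 + 162)/(-70 + 162) = -108/92 = -1*27/23 = -27/23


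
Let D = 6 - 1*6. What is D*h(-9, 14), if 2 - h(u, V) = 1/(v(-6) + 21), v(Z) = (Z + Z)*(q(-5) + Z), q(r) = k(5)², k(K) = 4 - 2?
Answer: 0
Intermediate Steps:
k(K) = 2
q(r) = 4 (q(r) = 2² = 4)
D = 0 (D = 6 - 6 = 0)
v(Z) = 2*Z*(4 + Z) (v(Z) = (Z + Z)*(4 + Z) = (2*Z)*(4 + Z) = 2*Z*(4 + Z))
h(u, V) = 89/45 (h(u, V) = 2 - 1/(2*(-6)*(4 - 6) + 21) = 2 - 1/(2*(-6)*(-2) + 21) = 2 - 1/(24 + 21) = 2 - 1/45 = 89/45)
D*h(-9, 14) = 0*(89/45) = 0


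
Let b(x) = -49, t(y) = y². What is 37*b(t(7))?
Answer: -1813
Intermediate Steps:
37*b(t(7)) = 37*(-49) = -1813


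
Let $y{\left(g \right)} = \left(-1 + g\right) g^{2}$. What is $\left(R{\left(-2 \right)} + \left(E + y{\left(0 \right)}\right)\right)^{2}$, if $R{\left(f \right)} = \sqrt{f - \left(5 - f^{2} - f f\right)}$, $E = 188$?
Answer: $35721$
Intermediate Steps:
$y{\left(g \right)} = g^{2} \left(-1 + g\right)$
$R{\left(f \right)} = \sqrt{-5 + f + 2 f^{2}}$ ($R{\left(f \right)} = \sqrt{f + \left(\left(f^{2} + f^{2}\right) - 5\right)} = \sqrt{f + \left(2 f^{2} - 5\right)} = \sqrt{f + \left(-5 + 2 f^{2}\right)} = \sqrt{-5 + f + 2 f^{2}}$)
$\left(R{\left(-2 \right)} + \left(E + y{\left(0 \right)}\right)\right)^{2} = \left(\sqrt{-5 - 2 + 2 \left(-2\right)^{2}} + \left(188 + 0^{2} \left(-1 + 0\right)\right)\right)^{2} = \left(\sqrt{-5 - 2 + 2 \cdot 4} + \left(188 + 0 \left(-1\right)\right)\right)^{2} = \left(\sqrt{-5 - 2 + 8} + \left(188 + 0\right)\right)^{2} = \left(\sqrt{1} + 188\right)^{2} = \left(1 + 188\right)^{2} = 189^{2} = 35721$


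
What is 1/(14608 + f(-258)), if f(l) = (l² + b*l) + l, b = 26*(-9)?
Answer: 1/141286 ≈ 7.0778e-6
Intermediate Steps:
b = -234
f(l) = l² - 233*l (f(l) = (l² - 234*l) + l = l² - 233*l)
1/(14608 + f(-258)) = 1/(14608 - 258*(-233 - 258)) = 1/(14608 - 258*(-491)) = 1/(14608 + 126678) = 1/141286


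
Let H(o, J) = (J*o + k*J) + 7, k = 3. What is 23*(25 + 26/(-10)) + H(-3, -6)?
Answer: 2611/5 ≈ 522.20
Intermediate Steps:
H(o, J) = 7 + 3*J + J*o (H(o, J) = (J*o + 3*J) + 7 = (3*J + J*o) + 7 = 7 + 3*J + J*o)
23*(25 + 26/(-10)) + H(-3, -6) = 23*(25 + 26/(-10)) + (7 + 3*(-6) - 6*(-3)) = 23*(25 + 26*(-⅒)) + (7 - 18 + 18) = 23*(25 - 13/5) + 7 = 23*(112/5) + 7 = 2576/5 + 7 = 2611/5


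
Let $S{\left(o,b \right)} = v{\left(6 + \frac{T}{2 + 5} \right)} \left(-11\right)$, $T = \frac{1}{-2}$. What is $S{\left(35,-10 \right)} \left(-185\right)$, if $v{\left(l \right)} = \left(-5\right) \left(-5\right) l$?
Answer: $\frac{4222625}{14} \approx 3.0162 \cdot 10^{5}$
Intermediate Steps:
$T = - \frac{1}{2} \approx -0.5$
$v{\left(l \right)} = 25 l$
$S{\left(o,b \right)} = - \frac{22825}{14}$ ($S{\left(o,b \right)} = 25 \left(6 + \frac{1}{2 + 5} \left(- \frac{1}{2}\right)\right) \left(-11\right) = 25 \left(6 + \frac{1}{7} \left(- \frac{1}{2}\right)\right) \left(-11\right) = 25 \left(6 - \frac{1}{14}\right) \left(-11\right) = 25 \cdot \frac{83}{14} \left(-11\right) = \frac{2075}{14} \left(-11\right) = - \frac{22825}{14}$)
$S{\left(35,-10 \right)} \left(-185\right) = \left(- \frac{22825}{14}\right) \left(-185\right) = \frac{4222625}{14}$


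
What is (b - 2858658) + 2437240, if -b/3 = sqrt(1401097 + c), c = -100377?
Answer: -421418 - 12*sqrt(81295) ≈ -4.2484e+5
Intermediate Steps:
b = -12*sqrt(81295) (b = -3*sqrt(1401097 - 100377) = -12*sqrt(81295) ≈ -3421.5)
(b - 2858658) + 2437240 = (-12*sqrt(81295) - 2858658) + 2437240 = (-2858658 - 12*sqrt(81295)) + 2437240 = -421418 - 12*sqrt(81295)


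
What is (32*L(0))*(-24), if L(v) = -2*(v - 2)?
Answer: -3072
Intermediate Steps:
L(v) = 4 - 2*v (L(v) = -2*(-2 + v) = 4 - 2*v)
(32*L(0))*(-24) = (32*(4 - 2*0))*(-24) = (32*(4 + 0))*(-24) = (32*4)*(-24) = 128*(-24) = -3072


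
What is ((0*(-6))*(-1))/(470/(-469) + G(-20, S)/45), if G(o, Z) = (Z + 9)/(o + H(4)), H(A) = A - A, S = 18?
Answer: 0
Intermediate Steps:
H(A) = 0
G(o, Z) = (9 + Z)/o (G(o, Z) = (Z + 9)/(o + 0) = (9 + Z)/o)
((0*(-6))*(-1))/(470/(-469) + G(-20, S)/45) = ((0*(-6))*(-1))/(470/(-469) + ((9 + 18)/(-20))/45) = (0*(-1))/(470*(-1/469) - 1/20*27*(1/45)) = 0/(-470/469 - 27/20*1/45) = 0/(-470/469 - 3/100) = 0/(-48407/46900) = 0*(-46900/48407) = 0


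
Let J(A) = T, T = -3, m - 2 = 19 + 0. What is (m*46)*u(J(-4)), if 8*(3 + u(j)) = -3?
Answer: -13041/4 ≈ -3260.3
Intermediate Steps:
m = 21 (m = 2 + (19 + 0) = 2 + 19 = 21)
J(A) = -3
u(j) = -27/8 (u(j) = -3 + (1/8)*(-3) = -3 - 3/8 = -27/8)
(m*46)*u(J(-4)) = (21*46)*(-27/8) = 966*(-27/8) = -13041/4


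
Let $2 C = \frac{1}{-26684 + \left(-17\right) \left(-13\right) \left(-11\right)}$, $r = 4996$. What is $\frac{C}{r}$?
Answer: $- \frac{1}{290917080} \approx -3.4374 \cdot 10^{-9}$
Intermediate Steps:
$C = - \frac{1}{58230}$ ($C = \frac{1}{2 \left(-26684 + \left(-17\right) \left(-13\right) \left(-11\right)\right)} = \frac{1}{2 \left(-26684 + 221 \left(-11\right)\right)} = \frac{1}{2 \left(-26684 - 2431\right)} = \frac{1}{2 \left(-29115\right)} = \frac{1}{2} \left(- \frac{1}{29115}\right) = - \frac{1}{58230} \approx -1.7173 \cdot 10^{-5}$)
$\frac{C}{r} = - \frac{1}{58230 \cdot 4996} = \left(- \frac{1}{58230}\right) \frac{1}{4996} = - \frac{1}{290917080}$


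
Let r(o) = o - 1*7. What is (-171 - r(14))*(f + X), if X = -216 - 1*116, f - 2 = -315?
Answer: 114810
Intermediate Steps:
f = -313 (f = 2 - 315 = -313)
X = -332 (X = -216 - 116 = -332)
r(o) = -7 + o (r(o) = o - 7 = -7 + o)
(-171 - r(14))*(f + X) = (-171 - (-7 + 14))*(-313 - 332) = (-171 - 1*7)*(-645) = (-171 - 7)*(-645) = -178*(-645) = 114810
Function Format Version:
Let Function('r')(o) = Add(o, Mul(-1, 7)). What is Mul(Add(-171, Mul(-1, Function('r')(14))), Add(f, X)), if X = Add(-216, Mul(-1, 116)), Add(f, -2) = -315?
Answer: 114810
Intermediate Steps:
f = -313 (f = Add(2, -315) = -313)
X = -332 (X = Add(-216, -116) = -332)
Function('r')(o) = Add(-7, o) (Function('r')(o) = Add(o, -7) = Add(-7, o))
Mul(Add(-171, Mul(-1, Function('r')(14))), Add(f, X)) = Mul(Add(-171, Mul(-1, Add(-7, 14))), Add(-313, -332)) = Mul(Add(-171, Mul(-1, 7)), -645) = Mul(Add(-171, -7), -645) = Mul(-178, -645) = 114810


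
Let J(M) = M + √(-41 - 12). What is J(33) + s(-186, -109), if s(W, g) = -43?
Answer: -10 + I*√53 ≈ -10.0 + 7.2801*I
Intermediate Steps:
J(M) = M + I*√53 (J(M) = M + √(-53) = M + I*√53)
J(33) + s(-186, -109) = (33 + I*√53) - 43 = -10 + I*√53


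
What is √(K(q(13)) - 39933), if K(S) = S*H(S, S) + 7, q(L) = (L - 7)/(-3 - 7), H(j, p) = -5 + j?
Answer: I*√998066/5 ≈ 199.81*I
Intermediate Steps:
q(L) = 7/10 - L/10 (q(L) = (-7 + L)/(-10) = (-7 + L)*(-⅒) = 7/10 - L/10)
K(S) = 7 + S*(-5 + S) (K(S) = S*(-5 + S) + 7 = 7 + S*(-5 + S))
√(K(q(13)) - 39933) = √((7 + (7/10 - ⅒*13)*(-5 + (7/10 - ⅒*13))) - 39933) = √((7 + (7/10 - 13/10)*(-5 + (7/10 - 13/10))) - 39933) = √((7 - 3*(-5 - ⅗)/5) - 39933) = √((7 - ⅗*(-28/5)) - 39933) = √((7 + 84/25) - 39933) = √(259/25 - 39933) = √(-998066/25) = I*√998066/5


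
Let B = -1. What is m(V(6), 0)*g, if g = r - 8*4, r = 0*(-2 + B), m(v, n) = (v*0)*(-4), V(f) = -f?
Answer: 0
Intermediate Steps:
m(v, n) = 0 (m(v, n) = 0*(-4) = 0)
r = 0 (r = 0*(-2 - 1) = 0*(-3) = 0)
g = -32 (g = 0 - 8*4 = 0 - 32 = -32)
m(V(6), 0)*g = 0*(-32) = 0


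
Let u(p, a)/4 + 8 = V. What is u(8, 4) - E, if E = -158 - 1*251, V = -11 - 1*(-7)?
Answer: 361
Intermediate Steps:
V = -4 (V = -11 + 7 = -4)
u(p, a) = -48 (u(p, a) = -32 + 4*(-4) = -32 - 16 = -48)
E = -409 (E = -158 - 251 = -409)
u(8, 4) - E = -48 - 1*(-409) = -48 + 409 = 361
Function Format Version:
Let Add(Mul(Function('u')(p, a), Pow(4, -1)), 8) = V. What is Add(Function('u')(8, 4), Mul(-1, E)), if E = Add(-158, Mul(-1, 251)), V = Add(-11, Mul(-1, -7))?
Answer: 361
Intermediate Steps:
V = -4 (V = Add(-11, 7) = -4)
Function('u')(p, a) = -48 (Function('u')(p, a) = Add(-32, Mul(4, -4)) = Add(-32, -16) = -48)
E = -409 (E = Add(-158, -251) = -409)
Add(Function('u')(8, 4), Mul(-1, E)) = Add(-48, Mul(-1, -409)) = Add(-48, 409) = 361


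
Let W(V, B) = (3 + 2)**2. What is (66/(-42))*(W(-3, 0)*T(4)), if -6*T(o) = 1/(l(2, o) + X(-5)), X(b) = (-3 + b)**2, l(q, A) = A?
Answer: 275/2856 ≈ 0.096289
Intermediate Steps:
W(V, B) = 25 (W(V, B) = 5**2 = 25)
T(o) = -1/(6*(64 + o)) (T(o) = -1/(6*(o + (-3 - 5)**2)) = -1/(6*(o + (-8)**2)) = -1/(6*(o + 64)) = -1/(6*(64 + o)))
(66/(-42))*(W(-3, 0)*T(4)) = (66/(-42))*(25*(-1/(384 + 6*4))) = (66*(-1/42))*(25*(-1/(384 + 24))) = -275*(-1/408)/7 = -275*(-1*1/408)/7 = -275*(-1)/(7*408) = -11/7*(-25/408) = 275/2856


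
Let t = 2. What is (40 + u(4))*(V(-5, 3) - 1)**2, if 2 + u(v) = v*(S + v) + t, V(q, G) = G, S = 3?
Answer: 272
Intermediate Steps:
u(v) = v*(3 + v) (u(v) = -2 + (v*(3 + v) + 2) = -2 + (2 + v*(3 + v)) = v*(3 + v))
(40 + u(4))*(V(-5, 3) - 1)**2 = (40 + 4*(3 + 4))*(3 - 1)**2 = (40 + 4*7)*2**2 = (40 + 28)*4 = 68*4 = 272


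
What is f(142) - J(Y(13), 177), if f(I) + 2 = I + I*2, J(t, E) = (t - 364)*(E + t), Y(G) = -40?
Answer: 55772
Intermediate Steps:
J(t, E) = (-364 + t)*(E + t)
f(I) = -2 + 3*I (f(I) = -2 + (I + I*2) = -2 + (I + 2*I) = -2 + 3*I)
f(142) - J(Y(13), 177) = (-2 + 3*142) - ((-40)² - 364*177 - 364*(-40) + 177*(-40)) = (-2 + 426) - (1600 - 64428 + 14560 - 7080) = 424 - 1*(-55348) = 424 + 55348 = 55772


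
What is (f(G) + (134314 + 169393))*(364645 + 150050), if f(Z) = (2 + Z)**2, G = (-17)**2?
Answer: 199901361660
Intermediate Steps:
G = 289
(f(G) + (134314 + 169393))*(364645 + 150050) = ((2 + 289)**2 + (134314 + 169393))*(364645 + 150050) = (291**2 + 303707)*514695 = (84681 + 303707)*514695 = 388388*514695 = 199901361660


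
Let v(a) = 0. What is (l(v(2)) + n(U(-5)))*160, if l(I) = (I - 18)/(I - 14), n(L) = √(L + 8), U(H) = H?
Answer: 1440/7 + 160*√3 ≈ 482.84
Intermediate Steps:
n(L) = √(8 + L)
l(I) = (-18 + I)/(-14 + I)
(l(v(2)) + n(U(-5)))*160 = ((-18 + 0)/(-14 + 0) + √(8 - 5))*160 = (-18/(-14) + √3)*160 = (-1/14*(-18) + √3)*160 = (9/7 + √3)*160 = 1440/7 + 160*√3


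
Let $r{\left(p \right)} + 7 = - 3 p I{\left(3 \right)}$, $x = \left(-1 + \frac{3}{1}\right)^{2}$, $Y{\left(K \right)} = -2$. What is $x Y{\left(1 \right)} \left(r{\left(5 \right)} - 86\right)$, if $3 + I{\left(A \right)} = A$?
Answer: $744$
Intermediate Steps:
$I{\left(A \right)} = -3 + A$
$x = 4$ ($x = \left(-1 + 3 \cdot 1\right)^{2} = \left(-1 + 3\right)^{2} = 2^{2} = 4$)
$r{\left(p \right)} = -7$ ($r{\left(p \right)} = -7 + - 3 p \left(-3 + 3\right) = -7 + - 3 p 0 = -7 + 0 = -7$)
$x Y{\left(1 \right)} \left(r{\left(5 \right)} - 86\right) = 4 \left(-2\right) \left(-7 - 86\right) = \left(-8\right) \left(-93\right) = 744$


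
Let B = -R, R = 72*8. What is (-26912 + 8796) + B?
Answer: -18692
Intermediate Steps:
R = 576
B = -576 (B = -1*576 = -576)
(-26912 + 8796) + B = (-26912 + 8796) - 576 = -18116 - 576 = -18692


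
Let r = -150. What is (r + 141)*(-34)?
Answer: 306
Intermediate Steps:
(r + 141)*(-34) = (-150 + 141)*(-34) = -9*(-34) = 306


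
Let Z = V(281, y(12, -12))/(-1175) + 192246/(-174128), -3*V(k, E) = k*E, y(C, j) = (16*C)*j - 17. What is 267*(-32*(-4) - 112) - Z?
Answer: 1368201424639/306900600 ≈ 4458.1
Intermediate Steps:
y(C, j) = -17 + 16*C*j (y(C, j) = 16*C*j - 17 = -17 + 16*C*j)
V(k, E) = -E*k/3 (V(k, E) = -k*E/3 = -E*k/3)
Z = -57122061439/306900600 (Z = -⅓*(-17 + 16*12*(-12))*281/(-1175) + 192246/(-174128) = -⅓*(-17 - 2304)*281*(-1/1175) + 192246*(-1/174128) = -⅓*(-2321)*281*(-1/1175) - 96123/87064 = (652201/3)*(-1/1175) - 96123/87064 = -652201/3525 - 96123/87064 = -57122061439/306900600 ≈ -186.13)
267*(-32*(-4) - 112) - Z = 267*(-32*(-4) - 112) - 1*(-57122061439/306900600) = 267*(128 - 112) + 57122061439/306900600 = 267*16 + 57122061439/306900600 = 4272 + 57122061439/306900600 = 1368201424639/306900600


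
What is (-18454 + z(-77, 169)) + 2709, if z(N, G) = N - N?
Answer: -15745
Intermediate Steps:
z(N, G) = 0
(-18454 + z(-77, 169)) + 2709 = (-18454 + 0) + 2709 = -18454 + 2709 = -15745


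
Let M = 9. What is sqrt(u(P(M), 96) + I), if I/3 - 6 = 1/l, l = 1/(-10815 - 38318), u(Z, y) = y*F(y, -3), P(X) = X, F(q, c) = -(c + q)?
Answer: I*sqrt(156309) ≈ 395.36*I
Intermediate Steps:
F(q, c) = -c - q
u(Z, y) = y*(3 - y) (u(Z, y) = y*(-1*(-3) - y) = y*(3 - y))
l = -1/49133 (l = 1/(-49133) = -1/49133 ≈ -2.0353e-5)
I = -147381 (I = 18 + 3/(-1/49133) = 18 + 3*(-49133) = 18 - 147399 = -147381)
sqrt(u(P(M), 96) + I) = sqrt(96*(3 - 1*96) - 147381) = sqrt(96*(3 - 96) - 147381) = sqrt(96*(-93) - 147381) = sqrt(-8928 - 147381) = sqrt(-156309) = I*sqrt(156309)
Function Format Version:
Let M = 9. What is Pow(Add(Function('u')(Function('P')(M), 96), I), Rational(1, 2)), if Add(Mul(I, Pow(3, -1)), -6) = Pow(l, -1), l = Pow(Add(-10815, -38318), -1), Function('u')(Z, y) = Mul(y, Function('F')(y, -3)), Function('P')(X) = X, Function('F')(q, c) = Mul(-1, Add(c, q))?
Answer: Mul(I, Pow(156309, Rational(1, 2))) ≈ Mul(395.36, I)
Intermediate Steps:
Function('F')(q, c) = Add(Mul(-1, c), Mul(-1, q))
Function('u')(Z, y) = Mul(y, Add(3, Mul(-1, y))) (Function('u')(Z, y) = Mul(y, Add(Mul(-1, -3), Mul(-1, y))) = Mul(y, Add(3, Mul(-1, y))))
l = Rational(-1, 49133) (l = Pow(-49133, -1) = Rational(-1, 49133) ≈ -2.0353e-5)
I = -147381 (I = Add(18, Mul(3, Pow(Rational(-1, 49133), -1))) = Add(18, Mul(3, -49133)) = Add(18, -147399) = -147381)
Pow(Add(Function('u')(Function('P')(M), 96), I), Rational(1, 2)) = Pow(Add(Mul(96, Add(3, Mul(-1, 96))), -147381), Rational(1, 2)) = Pow(Add(Mul(96, Add(3, -96)), -147381), Rational(1, 2)) = Pow(Add(Mul(96, -93), -147381), Rational(1, 2)) = Pow(Add(-8928, -147381), Rational(1, 2)) = Pow(-156309, Rational(1, 2)) = Mul(I, Pow(156309, Rational(1, 2)))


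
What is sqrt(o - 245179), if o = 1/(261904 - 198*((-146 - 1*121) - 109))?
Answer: I*sqrt(1733609648981154)/84088 ≈ 495.16*I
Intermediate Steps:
o = 1/336352 (o = 1/(261904 - 198*((-146 - 121) - 109)) = 1/(261904 - 198*(-267 - 109)) = 1/(261904 - 198*(-376)) = 1/(261904 + 74448) = 1/336352 ≈ 2.9731e-6)
sqrt(o - 245179) = sqrt(1/336352 - 245179) = sqrt(-82466447007/336352) = I*sqrt(1733609648981154)/84088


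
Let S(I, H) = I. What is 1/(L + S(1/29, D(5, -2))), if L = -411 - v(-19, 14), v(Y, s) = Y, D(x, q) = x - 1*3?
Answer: -29/11367 ≈ -0.0025512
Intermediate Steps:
D(x, q) = -3 + x (D(x, q) = x - 3 = -3 + x)
L = -392 (L = -411 - 1*(-19) = -411 + 19 = -392)
1/(L + S(1/29, D(5, -2))) = 1/(-392 + 1/29) = 1/(-11367/29) = -29/11367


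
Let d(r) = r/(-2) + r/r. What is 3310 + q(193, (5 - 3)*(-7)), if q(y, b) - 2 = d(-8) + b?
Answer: 3303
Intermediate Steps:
d(r) = 1 - r/2 (d(r) = r*(-1/2) + 1 = -r/2 + 1 = 1 - r/2)
q(y, b) = 7 + b (q(y, b) = 2 + ((1 - 1/2*(-8)) + b) = 2 + ((1 + 4) + b) = 2 + (5 + b) = 7 + b)
3310 + q(193, (5 - 3)*(-7)) = 3310 + (7 + (5 - 3)*(-7)) = 3310 + (7 + 2*(-7)) = 3310 + (7 - 14) = 3310 - 7 = 3303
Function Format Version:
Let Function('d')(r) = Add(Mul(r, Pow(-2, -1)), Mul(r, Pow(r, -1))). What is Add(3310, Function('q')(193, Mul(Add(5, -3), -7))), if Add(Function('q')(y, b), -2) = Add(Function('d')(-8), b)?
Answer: 3303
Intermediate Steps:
Function('d')(r) = Add(1, Mul(Rational(-1, 2), r)) (Function('d')(r) = Add(Mul(r, Rational(-1, 2)), 1) = Add(Mul(Rational(-1, 2), r), 1) = Add(1, Mul(Rational(-1, 2), r)))
Function('q')(y, b) = Add(7, b) (Function('q')(y, b) = Add(2, Add(Add(1, Mul(Rational(-1, 2), -8)), b)) = Add(2, Add(Add(1, 4), b)) = Add(2, Add(5, b)) = Add(7, b))
Add(3310, Function('q')(193, Mul(Add(5, -3), -7))) = Add(3310, Add(7, Mul(Add(5, -3), -7))) = Add(3310, Add(7, Mul(2, -7))) = Add(3310, Add(7, -14)) = Add(3310, -7) = 3303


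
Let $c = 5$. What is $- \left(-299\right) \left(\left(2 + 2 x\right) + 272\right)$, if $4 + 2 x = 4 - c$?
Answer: $80431$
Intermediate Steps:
$x = - \frac{5}{2}$ ($x = -2 + \frac{4 - 5}{2} = -2 + \frac{1}{2} \left(-1\right) = -2 - \frac{1}{2} = - \frac{5}{2} \approx -2.5$)
$- \left(-299\right) \left(\left(2 + 2 x\right) + 272\right) = - \left(-299\right) \left(\left(2 + 2 \left(- \frac{5}{2}\right)\right) + 272\right) = - \left(-299\right) \left(\left(2 - 5\right) + 272\right) = - \left(-299\right) \left(-3 + 272\right) = - \left(-299\right) 269 = \left(-1\right) \left(-80431\right) = 80431$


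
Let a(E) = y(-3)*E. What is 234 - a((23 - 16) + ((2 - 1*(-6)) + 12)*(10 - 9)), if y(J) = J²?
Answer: -9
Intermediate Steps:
a(E) = 9*E (a(E) = (-3)²*E = 9*E)
234 - a((23 - 16) + ((2 - 1*(-6)) + 12)*(10 - 9)) = 234 - 9*((23 - 16) + ((2 - 1*(-6)) + 12)*(10 - 9)) = 234 - 9*(7 + ((2 + 6) + 12)*1) = 234 - 9*(7 + (8 + 12)*1) = 234 - 9*(7 + 20*1) = 234 - 9*(7 + 20) = 234 - 9*27 = 234 - 1*243 = 234 - 243 = -9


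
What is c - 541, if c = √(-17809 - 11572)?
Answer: -541 + I*√29381 ≈ -541.0 + 171.41*I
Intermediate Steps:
c = I*√29381 (c = √(-29381) = I*√29381 ≈ 171.41*I)
c - 541 = I*√29381 - 541 = -541 + I*√29381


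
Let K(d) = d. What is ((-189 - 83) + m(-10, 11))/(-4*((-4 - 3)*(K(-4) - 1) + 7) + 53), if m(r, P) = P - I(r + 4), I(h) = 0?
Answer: 261/115 ≈ 2.2696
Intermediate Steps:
m(r, P) = P (m(r, P) = P - 1*0 = P + 0 = P)
((-189 - 83) + m(-10, 11))/(-4*((-4 - 3)*(K(-4) - 1) + 7) + 53) = ((-189 - 83) + 11)/(-4*((-4 - 3)*(-4 - 1) + 7) + 53) = (-272 + 11)/(-4*(-7*(-5) + 7) + 53) = -261/(-4*(35 + 7) + 53) = -261/(-4*42 + 53) = -261/(-168 + 53) = -261/(-115) = -261*(-1/115) = 261/115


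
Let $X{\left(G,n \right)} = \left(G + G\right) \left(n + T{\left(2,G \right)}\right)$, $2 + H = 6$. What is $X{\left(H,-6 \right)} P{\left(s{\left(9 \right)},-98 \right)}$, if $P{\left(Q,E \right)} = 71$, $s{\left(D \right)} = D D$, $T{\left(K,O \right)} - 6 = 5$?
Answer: $2840$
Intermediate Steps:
$T{\left(K,O \right)} = 11$ ($T{\left(K,O \right)} = 6 + 5 = 11$)
$s{\left(D \right)} = D^{2}$
$H = 4$ ($H = -2 + 6 = 4$)
$X{\left(G,n \right)} = 2 G \left(11 + n\right)$ ($X{\left(G,n \right)} = \left(G + G\right) \left(n + 11\right) = 2 G \left(11 + n\right)$)
$X{\left(H,-6 \right)} P{\left(s{\left(9 \right)},-98 \right)} = 2 \cdot 4 \left(11 - 6\right) 71 = 2 \cdot 4 \cdot 5 \cdot 71 = 40 \cdot 71 = 2840$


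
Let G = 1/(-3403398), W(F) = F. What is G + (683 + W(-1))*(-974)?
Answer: -2260768382665/3403398 ≈ -6.6427e+5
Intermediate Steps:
G = -1/3403398 ≈ -2.9382e-7
G + (683 + W(-1))*(-974) = -1/3403398 + (683 - 1)*(-974) = -1/3403398 + 682*(-974) = -1/3403398 - 664268 = -2260768382665/3403398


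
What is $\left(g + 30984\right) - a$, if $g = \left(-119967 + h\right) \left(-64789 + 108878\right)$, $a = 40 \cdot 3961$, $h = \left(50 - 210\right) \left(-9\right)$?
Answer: $-5225864359$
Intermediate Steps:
$h = 1440$ ($h = \left(50 - 210\right) \left(-9\right) = \left(-160\right) \left(-9\right) = 1440$)
$a = 158440$
$g = -5225736903$ ($g = \left(-119967 + 1440\right) \left(-64789 + 108878\right) = \left(-118527\right) 44089 = -5225736903$)
$\left(g + 30984\right) - a = \left(-5225736903 + 30984\right) - 158440 = -5225705919 - 158440 = -5225864359$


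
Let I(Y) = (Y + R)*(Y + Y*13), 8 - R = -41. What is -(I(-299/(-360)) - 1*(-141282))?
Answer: -9192619927/64800 ≈ -1.4186e+5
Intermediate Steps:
R = 49 (R = 8 - 1*(-41) = 8 + 41 = 49)
I(Y) = 14*Y*(49 + Y) (I(Y) = (Y + 49)*(Y + Y*13) = (49 + Y)*(Y + 13*Y) = (49 + Y)*(14*Y) = 14*Y*(49 + Y))
-(I(-299/(-360)) - 1*(-141282)) = -(14*(-299/(-360))*(49 - 299/(-360)) - 1*(-141282)) = -(14*(-299*(-1/360))*(49 - 299*(-1/360)) + 141282) = -(14*(299/360)*(49 + 299/360) + 141282) = -(14*(299/360)*(17939/360) + 141282) = -(37546327/64800 + 141282) = -1*9192619927/64800 = -9192619927/64800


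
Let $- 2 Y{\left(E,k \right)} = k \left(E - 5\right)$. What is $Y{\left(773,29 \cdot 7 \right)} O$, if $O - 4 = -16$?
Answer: $935424$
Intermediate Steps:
$Y{\left(E,k \right)} = - \frac{k \left(-5 + E\right)}{2}$ ($Y{\left(E,k \right)} = - \frac{k \left(E - 5\right)}{2} = - \frac{k \left(-5 + E\right)}{2}$)
$O = -12$ ($O = 4 - 16 = -12$)
$Y{\left(773,29 \cdot 7 \right)} O = \frac{29 \cdot 7 \left(5 - 773\right)}{2} \left(-12\right) = \frac{1}{2} \cdot 203 \left(5 - 773\right) \left(-12\right) = \frac{1}{2} \cdot 203 \left(-768\right) \left(-12\right) = \left(-77952\right) \left(-12\right) = 935424$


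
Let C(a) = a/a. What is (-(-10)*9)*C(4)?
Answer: 90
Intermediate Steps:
C(a) = 1
(-(-10)*9)*C(4) = -(-10)*9*1 = -10*(-9)*1 = 90*1 = 90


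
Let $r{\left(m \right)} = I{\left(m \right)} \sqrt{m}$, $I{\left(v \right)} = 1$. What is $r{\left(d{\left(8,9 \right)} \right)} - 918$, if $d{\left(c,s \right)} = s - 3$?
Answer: $-918 + \sqrt{6} \approx -915.55$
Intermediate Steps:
$d{\left(c,s \right)} = -3 + s$
$r{\left(m \right)} = \sqrt{m}$ ($r{\left(m \right)} = 1 \sqrt{m} = \sqrt{m}$)
$r{\left(d{\left(8,9 \right)} \right)} - 918 = \sqrt{-3 + 9} - 918 = \sqrt{6} - 918 = -918 + \sqrt{6}$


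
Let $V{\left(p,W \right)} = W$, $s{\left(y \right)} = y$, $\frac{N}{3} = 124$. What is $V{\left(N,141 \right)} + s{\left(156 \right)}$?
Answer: $297$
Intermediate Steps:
$N = 372$ ($N = 3 \cdot 124 = 372$)
$V{\left(N,141 \right)} + s{\left(156 \right)} = 141 + 156 = 297$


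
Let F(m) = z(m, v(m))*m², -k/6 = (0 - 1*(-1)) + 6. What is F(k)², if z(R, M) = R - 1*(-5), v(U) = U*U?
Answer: 4259911824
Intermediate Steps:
v(U) = U²
z(R, M) = 5 + R (z(R, M) = R + 5 = 5 + R)
k = -42 (k = -6*((0 - 1*(-1)) + 6) = -6*((0 + 1) + 6) = -6*(1 + 6) = -6*7 = -42)
F(m) = m²*(5 + m) (F(m) = (5 + m)*m² = m²*(5 + m))
F(k)² = ((-42)²*(5 - 42))² = (1764*(-37))² = (-65268)² = 4259911824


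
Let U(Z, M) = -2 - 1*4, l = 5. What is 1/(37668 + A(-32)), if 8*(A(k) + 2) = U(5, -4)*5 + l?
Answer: 8/301303 ≈ 2.6551e-5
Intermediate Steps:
U(Z, M) = -6 (U(Z, M) = -2 - 4 = -6)
A(k) = -41/8 (A(k) = -2 + (-6*5 + 5)/8 = -2 + (-30 + 5)/8 = -2 + (1/8)*(-25) = -2 - 25/8 = -41/8)
1/(37668 + A(-32)) = 1/(37668 - 41/8) = 1/(301303/8) = 8/301303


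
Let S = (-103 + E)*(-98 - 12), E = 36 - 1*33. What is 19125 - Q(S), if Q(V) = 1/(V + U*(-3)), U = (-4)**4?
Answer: 195686999/10232 ≈ 19125.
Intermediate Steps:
E = 3 (E = 36 - 33 = 3)
U = 256
S = 11000 (S = (-103 + 3)*(-98 - 12) = -100*(-110) = 11000)
Q(V) = 1/(-768 + V) (Q(V) = 1/(V + 256*(-3)) = 1/(V - 768) = 1/(-768 + V))
19125 - Q(S) = 19125 - 1/(-768 + 11000) = 19125 - 1/10232 = 195686999/10232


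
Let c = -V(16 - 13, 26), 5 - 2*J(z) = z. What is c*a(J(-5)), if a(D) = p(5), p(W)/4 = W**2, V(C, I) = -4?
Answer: 400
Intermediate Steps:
J(z) = 5/2 - z/2
c = 4 (c = -1*(-4) = 4)
p(W) = 4*W**2
a(D) = 100 (a(D) = 4*5**2 = 4*25 = 100)
c*a(J(-5)) = 4*100 = 400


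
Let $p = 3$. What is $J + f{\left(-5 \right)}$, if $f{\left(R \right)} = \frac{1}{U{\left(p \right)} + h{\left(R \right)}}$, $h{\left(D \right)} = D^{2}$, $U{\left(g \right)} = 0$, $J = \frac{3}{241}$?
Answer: $\frac{316}{6025} \approx 0.052448$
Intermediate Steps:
$J = \frac{3}{241}$ ($J = 3 \cdot \frac{1}{241} = \frac{3}{241} \approx 0.012448$)
$f{\left(R \right)} = \frac{1}{R^{2}}$ ($f{\left(R \right)} = \frac{1}{0 + R^{2}} = \frac{1}{R^{2}}$)
$J + f{\left(-5 \right)} = \frac{3}{241} + \frac{1}{25} = \frac{316}{6025}$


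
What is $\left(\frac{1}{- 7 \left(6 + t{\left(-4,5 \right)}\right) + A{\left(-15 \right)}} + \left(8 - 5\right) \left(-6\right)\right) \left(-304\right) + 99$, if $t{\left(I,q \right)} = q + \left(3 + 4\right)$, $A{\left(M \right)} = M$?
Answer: $\frac{785815}{141} \approx 5573.2$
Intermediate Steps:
$t{\left(I,q \right)} = 7 + q$ ($t{\left(I,q \right)} = q + 7 = 7 + q$)
$\left(\frac{1}{- 7 \left(6 + t{\left(-4,5 \right)}\right) + A{\left(-15 \right)}} + \left(8 - 5\right) \left(-6\right)\right) \left(-304\right) + 99 = \left(\frac{1}{- 7 \left(6 + \left(7 + 5\right)\right) - 15} + \left(8 - 5\right) \left(-6\right)\right) \left(-304\right) + 99 = \left(\frac{1}{- 7 \left(6 + 12\right) - 15} + 3 \left(-6\right)\right) \left(-304\right) + 99 = \left(\frac{1}{\left(-7\right) 18 - 15} - 18\right) \left(-304\right) + 99 = \left(\frac{1}{-126 - 15} - 18\right) \left(-304\right) + 99 = \left(\frac{1}{-141} - 18\right) \left(-304\right) + 99 = \left(- \frac{1}{141} - 18\right) \left(-304\right) + 99 = \left(- \frac{2539}{141}\right) \left(-304\right) + 99 = \frac{771856}{141} + 99 = \frac{785815}{141}$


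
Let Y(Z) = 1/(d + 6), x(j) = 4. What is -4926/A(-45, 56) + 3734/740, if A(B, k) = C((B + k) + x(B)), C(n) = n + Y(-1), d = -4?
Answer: -3587363/11470 ≈ -312.76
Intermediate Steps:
Y(Z) = ½ (Y(Z) = 1/(-4 + 6) = 1/2 = ½)
C(n) = ½ + n (C(n) = n + ½ = ½ + n)
A(B, k) = 9/2 + B + k (A(B, k) = ½ + ((B + k) + 4) = ½ + (4 + B + k) = 9/2 + B + k)
-4926/A(-45, 56) + 3734/740 = -4926/(9/2 - 45 + 56) + 3734/740 = -4926/31/2 + 3734*(1/740) = -4926*2/31 + 1867/370 = -9852/31 + 1867/370 = -3587363/11470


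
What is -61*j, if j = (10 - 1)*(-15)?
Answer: 8235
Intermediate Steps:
j = -135 (j = 9*(-15) = -135)
-61*j = -61*(-135) = 8235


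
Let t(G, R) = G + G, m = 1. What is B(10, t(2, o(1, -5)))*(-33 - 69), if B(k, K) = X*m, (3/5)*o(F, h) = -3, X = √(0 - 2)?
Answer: -102*I*√2 ≈ -144.25*I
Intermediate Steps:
X = I*√2 (X = √(-2) = I*√2 ≈ 1.4142*I)
o(F, h) = -5 (o(F, h) = (5/3)*(-3) = -5)
t(G, R) = 2*G
B(k, K) = I*√2 (B(k, K) = (I*√2)*1 = I*√2)
B(10, t(2, o(1, -5)))*(-33 - 69) = (I*√2)*(-33 - 69) = (I*√2)*(-102) = -102*I*√2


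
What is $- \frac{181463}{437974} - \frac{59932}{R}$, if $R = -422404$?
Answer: $- \frac{12600509821}{46250492374} \approx -0.27244$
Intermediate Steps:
$- \frac{181463}{437974} - \frac{59932}{R} = - \frac{181463}{437974} - \frac{59932}{-422404} = \left(-181463\right) \frac{1}{437974} - - \frac{14983}{105601} = - \frac{181463}{437974} + \frac{14983}{105601} = - \frac{12600509821}{46250492374}$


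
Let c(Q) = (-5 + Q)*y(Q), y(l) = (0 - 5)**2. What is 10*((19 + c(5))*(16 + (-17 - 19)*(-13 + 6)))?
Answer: 50920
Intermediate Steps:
y(l) = 25 (y(l) = (-5)**2 = 25)
c(Q) = -125 + 25*Q (c(Q) = (-5 + Q)*25 = -125 + 25*Q)
10*((19 + c(5))*(16 + (-17 - 19)*(-13 + 6))) = 10*((19 + (-125 + 25*5))*(16 + (-17 - 19)*(-13 + 6))) = 10*((19 + (-125 + 125))*(16 - 36*(-7))) = 10*((19 + 0)*(16 + 252)) = 10*(19*268) = 10*5092 = 50920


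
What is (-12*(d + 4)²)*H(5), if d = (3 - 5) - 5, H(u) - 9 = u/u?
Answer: -1080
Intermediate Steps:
H(u) = 10 (H(u) = 9 + u/u = 9 + 1 = 10)
d = -7 (d = -2 - 5 = -7)
(-12*(d + 4)²)*H(5) = -12*(-7 + 4)²*10 = -12*(-3)²*10 = -12*9*10 = -108*10 = -1080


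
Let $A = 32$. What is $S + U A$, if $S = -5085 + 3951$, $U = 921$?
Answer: $28338$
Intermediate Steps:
$S = -1134$
$S + U A = -1134 + 921 \cdot 32 = -1134 + 29472 = 28338$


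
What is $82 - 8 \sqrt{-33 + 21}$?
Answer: $82 - 16 i \sqrt{3} \approx 82.0 - 27.713 i$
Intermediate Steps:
$82 - 8 \sqrt{-33 + 21} = 82 - 8 \sqrt{-12} = 82 - 8 \cdot 2 i \sqrt{3} = 82 - 16 i \sqrt{3}$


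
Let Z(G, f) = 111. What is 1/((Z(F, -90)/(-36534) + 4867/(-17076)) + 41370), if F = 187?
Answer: 103975764/4301447405611 ≈ 2.4172e-5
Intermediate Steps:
1/((Z(F, -90)/(-36534) + 4867/(-17076)) + 41370) = 1/((111/(-36534) + 4867/(-17076)) + 41370) = 1/((111*(-1/36534) + 4867*(-1/17076)) + 41370) = 1/((-37/12178 - 4867/17076) + 41370) = 1/(-29951069/103975764 + 41370) = 1/(4301447405611/103975764) = 103975764/4301447405611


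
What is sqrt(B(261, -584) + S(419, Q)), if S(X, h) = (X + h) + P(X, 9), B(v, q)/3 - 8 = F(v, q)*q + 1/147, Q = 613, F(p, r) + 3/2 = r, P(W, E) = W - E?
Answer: 3*sqrt(5592871)/7 ≈ 1013.5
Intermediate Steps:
F(p, r) = -3/2 + r
B(v, q) = 1177/49 + 3*q*(-3/2 + q) (B(v, q) = 24 + 3*((-3/2 + q)*q + 1/147) = 24 + 3*(q*(-3/2 + q) + 1/147) = 24 + 3*(1/147 + q*(-3/2 + q)) = 24 + (1/49 + 3*q*(-3/2 + q)) = 1177/49 + 3*q*(-3/2 + q))
S(X, h) = -9 + h + 2*X (S(X, h) = (X + h) + (X - 1*9) = (X + h) + (X - 9) = (X + h) + (-9 + X) = -9 + h + 2*X)
sqrt(B(261, -584) + S(419, Q)) = sqrt((1177/49 + (3/2)*(-584)*(-3 + 2*(-584))) + (-9 + 613 + 2*419)) = sqrt((1177/49 + (3/2)*(-584)*(-3 - 1168)) + (-9 + 613 + 838)) = sqrt((1177/49 + (3/2)*(-584)*(-1171)) + 1442) = sqrt((1177/49 + 1025796) + 1442) = sqrt(50265181/49 + 1442) = sqrt(50335839/49) = 3*sqrt(5592871)/7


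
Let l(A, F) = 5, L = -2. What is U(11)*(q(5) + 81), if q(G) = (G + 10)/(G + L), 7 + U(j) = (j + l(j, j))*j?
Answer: 14534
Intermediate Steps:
U(j) = -7 + j*(5 + j) (U(j) = -7 + (j + 5)*j = -7 + (5 + j)*j = -7 + j*(5 + j))
q(G) = (10 + G)/(-2 + G) (q(G) = (G + 10)/(G - 2) = (10 + G)/(-2 + G))
U(11)*(q(5) + 81) = (-7 + 11**2 + 5*11)*((10 + 5)/(-2 + 5) + 81) = (-7 + 121 + 55)*(15/3 + 81) = 169*((1/3)*15 + 81) = 169*(5 + 81) = 169*86 = 14534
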